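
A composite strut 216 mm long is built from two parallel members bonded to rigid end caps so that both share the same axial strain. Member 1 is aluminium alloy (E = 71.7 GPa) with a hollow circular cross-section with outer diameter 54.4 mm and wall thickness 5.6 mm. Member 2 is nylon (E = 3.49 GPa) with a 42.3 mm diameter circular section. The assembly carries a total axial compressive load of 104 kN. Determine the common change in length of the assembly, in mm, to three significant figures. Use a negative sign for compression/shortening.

A_1 = 858.5 mm².
A_2 = 1405 mm².
Equal strain + equilibrium ⇒ each member carries load in proportion to AE: A₁E₁ = 61560000 N, A₂E₂ = 4905000 N, ΣAE = 66460000 N.
δ = PL/ΣAE = -104000·216/66460000 = -0.338 mm.

-0.338 mm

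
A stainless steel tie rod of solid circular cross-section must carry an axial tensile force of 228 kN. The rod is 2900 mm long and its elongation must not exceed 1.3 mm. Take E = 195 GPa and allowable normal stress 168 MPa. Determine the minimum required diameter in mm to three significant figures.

Required area A ≥ P/σ_allow = 228000/168 = 1357 mm².
For a solid circular section, d ≥ √(4A/π) = 41.57 mm.
Elongation limit: A ≥ PL/(Eδ_allow) = 228000·2900/(195000·1.3) = 2608 mm² ⇒ d ≥ 57.63 mm.
The elongation limit governs.

57.6 mm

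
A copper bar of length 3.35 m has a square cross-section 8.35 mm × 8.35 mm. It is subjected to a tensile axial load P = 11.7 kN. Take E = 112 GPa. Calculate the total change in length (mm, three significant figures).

5.02 mm

A = 69.72 mm².
δ_mech = NL/(AE) = 11700·3350/(69.72·112000) = 5.019 mm.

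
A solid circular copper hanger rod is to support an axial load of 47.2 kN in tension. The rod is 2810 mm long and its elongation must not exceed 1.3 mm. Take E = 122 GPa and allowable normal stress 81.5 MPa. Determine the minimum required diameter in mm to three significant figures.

Required area A ≥ P/σ_allow = 47200/81.5 = 579.1 mm².
For a solid circular section, d ≥ √(4A/π) = 27.15 mm.
Elongation limit: A ≥ PL/(Eδ_allow) = 47200·2810/(122000·1.3) = 836.3 mm² ⇒ d ≥ 32.63 mm.
The elongation limit governs.

32.6 mm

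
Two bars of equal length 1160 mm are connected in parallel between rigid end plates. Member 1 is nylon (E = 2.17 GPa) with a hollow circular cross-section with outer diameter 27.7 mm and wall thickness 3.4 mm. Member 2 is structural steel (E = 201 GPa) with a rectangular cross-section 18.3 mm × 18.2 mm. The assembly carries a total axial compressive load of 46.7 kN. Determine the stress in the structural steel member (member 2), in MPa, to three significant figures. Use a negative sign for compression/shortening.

-139 MPa

A_1 = 259.6 mm².
A_2 = 333.1 mm².
Equal strain + equilibrium ⇒ each member carries load in proportion to AE: A₁E₁ = 563200 N, A₂E₂ = 66950000 N, ΣAE = 67510000 N.
σ₂ = P·E₂/ΣAE = -46700·201000/67510000 = -139 MPa.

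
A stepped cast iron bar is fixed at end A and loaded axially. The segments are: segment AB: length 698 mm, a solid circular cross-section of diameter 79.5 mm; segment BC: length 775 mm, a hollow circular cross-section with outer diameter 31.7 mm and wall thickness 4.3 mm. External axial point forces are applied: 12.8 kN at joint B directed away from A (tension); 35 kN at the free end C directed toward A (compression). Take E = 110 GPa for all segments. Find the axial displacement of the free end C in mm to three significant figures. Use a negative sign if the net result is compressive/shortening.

Internal axial forces (sectioning from the free end, tension +): N_BC = -35 kN, N_AB = -22.2 kN.
A_AB = 4964 mm².
A_BC = 370.1 mm².
δ_AB = -22200·698/(4964·110000) = -0.02838 mm
δ_BC = -35000·775/(370.1·110000) = -0.6662 mm
δ = Σδ_i = -0.6946 mm.

-0.695 mm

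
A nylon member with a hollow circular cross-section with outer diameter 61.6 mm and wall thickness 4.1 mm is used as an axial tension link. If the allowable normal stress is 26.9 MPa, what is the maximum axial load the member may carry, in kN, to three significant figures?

19.9 kN

A = 740.6 mm².
P_max = σ_allow · A = 26.9 · 740.6 = 19920 N = 19.92 kN.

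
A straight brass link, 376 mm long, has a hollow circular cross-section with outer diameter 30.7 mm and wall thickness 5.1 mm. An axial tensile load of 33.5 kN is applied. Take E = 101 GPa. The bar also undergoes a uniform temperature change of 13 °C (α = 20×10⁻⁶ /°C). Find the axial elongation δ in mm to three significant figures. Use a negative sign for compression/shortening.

0.402 mm

A = 410.2 mm².
δ_mech = NL/(AE) = 33500·376/(410.2·101000) = 0.3041 mm.
δ_thermal = αLΔT = 20e-6·376·13 = 0.09776 mm.
δ = δ_mech + δ_thermal = 0.4018 mm.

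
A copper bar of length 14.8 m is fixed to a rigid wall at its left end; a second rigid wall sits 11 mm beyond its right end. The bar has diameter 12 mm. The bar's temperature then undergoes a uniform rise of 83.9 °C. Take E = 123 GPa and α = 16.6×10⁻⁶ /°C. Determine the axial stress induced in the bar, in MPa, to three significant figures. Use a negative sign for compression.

Free thermal expansion αLΔT = 16.6e-6 · 14800 · 83.9 = 20.61 mm.
The walls engage after the gap closes; constrained expansion = 20.61 − 11 = 9.613 mm.
The walls impose strain ε = −(9.613)/14800 = -6.4950e-04; σ = Eε = 123000 · -6.4950e-04 = -79.89 MPa.

-79.9 MPa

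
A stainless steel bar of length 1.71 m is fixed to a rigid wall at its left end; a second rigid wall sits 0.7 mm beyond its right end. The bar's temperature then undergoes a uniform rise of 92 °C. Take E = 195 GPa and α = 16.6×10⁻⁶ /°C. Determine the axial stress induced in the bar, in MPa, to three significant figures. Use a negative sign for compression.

-218 MPa

Free thermal expansion αLΔT = 16.6e-6 · 1710 · 92 = 2.612 mm.
The walls engage after the gap closes; constrained expansion = 2.612 − 0.7 = 1.912 mm.
The walls impose strain ε = −(1.912)/1710 = -1.1178e-03; σ = Eε = 195000 · -1.1178e-03 = -218 MPa.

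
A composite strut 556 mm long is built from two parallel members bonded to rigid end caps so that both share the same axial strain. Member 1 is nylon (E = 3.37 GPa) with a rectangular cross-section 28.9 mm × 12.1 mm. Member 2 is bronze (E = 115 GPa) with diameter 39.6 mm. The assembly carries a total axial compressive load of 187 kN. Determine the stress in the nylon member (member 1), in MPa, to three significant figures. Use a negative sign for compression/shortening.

-4.41 MPa

A_1 = 349.7 mm².
A_2 = 1232 mm².
Equal strain + equilibrium ⇒ each member carries load in proportion to AE: A₁E₁ = 1178000 N, A₂E₂ = 141600000 N, ΣAE = 142800000 N.
σ₁ = P·E₁/ΣAE = -187000·3370/142800000 = -4.413 MPa.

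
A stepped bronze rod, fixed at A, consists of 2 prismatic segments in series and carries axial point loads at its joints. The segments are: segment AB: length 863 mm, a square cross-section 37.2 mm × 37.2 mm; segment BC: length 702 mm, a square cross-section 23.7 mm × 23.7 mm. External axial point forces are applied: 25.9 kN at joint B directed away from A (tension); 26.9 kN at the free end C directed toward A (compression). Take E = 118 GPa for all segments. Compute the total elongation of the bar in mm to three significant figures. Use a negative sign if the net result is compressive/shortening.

Internal axial forces (sectioning from the free end, tension +): N_BC = -26.9 kN, N_AB = -1 kN.
A_AB = 1384 mm².
A_BC = 561.7 mm².
δ_AB = -1000·863/(1384·118000) = -0.005285 mm
δ_BC = -26900·702/(561.7·118000) = -0.2849 mm
δ = Σδ_i = -0.2902 mm.

-0.290 mm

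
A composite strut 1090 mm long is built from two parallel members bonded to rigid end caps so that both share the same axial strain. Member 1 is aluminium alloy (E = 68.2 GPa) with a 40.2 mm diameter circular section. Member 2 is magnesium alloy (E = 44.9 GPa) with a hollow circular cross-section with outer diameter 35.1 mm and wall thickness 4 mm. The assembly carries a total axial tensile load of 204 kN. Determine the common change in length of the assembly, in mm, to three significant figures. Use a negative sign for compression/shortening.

A_1 = 1269 mm².
A_2 = 390.8 mm².
Equal strain + equilibrium ⇒ each member carries load in proportion to AE: A₁E₁ = 86560000 N, A₂E₂ = 17550000 N, ΣAE = 104100000 N.
δ = PL/ΣAE = 204000·1090/104100000 = 2.136 mm.

2.14 mm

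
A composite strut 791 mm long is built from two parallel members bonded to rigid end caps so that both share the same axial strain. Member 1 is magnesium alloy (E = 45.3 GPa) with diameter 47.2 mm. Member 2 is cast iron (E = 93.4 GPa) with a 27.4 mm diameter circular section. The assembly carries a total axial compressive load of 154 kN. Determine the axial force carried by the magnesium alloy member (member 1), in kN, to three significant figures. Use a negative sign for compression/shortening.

-90.9 kN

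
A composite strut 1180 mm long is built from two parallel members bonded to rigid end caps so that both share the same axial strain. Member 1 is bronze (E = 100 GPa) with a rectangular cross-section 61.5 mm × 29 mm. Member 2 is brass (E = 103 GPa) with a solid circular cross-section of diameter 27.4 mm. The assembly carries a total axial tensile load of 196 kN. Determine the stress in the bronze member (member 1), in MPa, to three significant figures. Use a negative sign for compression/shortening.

82.0 MPa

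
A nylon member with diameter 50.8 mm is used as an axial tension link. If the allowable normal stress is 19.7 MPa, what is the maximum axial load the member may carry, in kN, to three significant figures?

A = 2027 mm².
P_max = σ_allow · A = 19.7 · 2027 = 39930 N = 39.93 kN.

39.9 kN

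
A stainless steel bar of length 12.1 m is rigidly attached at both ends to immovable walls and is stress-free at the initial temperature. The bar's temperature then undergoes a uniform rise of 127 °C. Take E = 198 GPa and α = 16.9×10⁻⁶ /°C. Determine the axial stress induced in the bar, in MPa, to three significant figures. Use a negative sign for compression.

Free thermal expansion αLΔT = 16.9e-6 · 12100 · 127 = 25.97 mm.
The walls impose strain ε = −(25.97)/12100 = -2.1463e-03; σ = Eε = 198000 · -2.1463e-03 = -425 MPa.

-425 MPa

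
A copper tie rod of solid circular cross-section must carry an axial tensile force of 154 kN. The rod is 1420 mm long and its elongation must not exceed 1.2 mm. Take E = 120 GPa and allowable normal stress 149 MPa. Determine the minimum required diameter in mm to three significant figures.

Required area A ≥ P/σ_allow = 154000/149 = 1034 mm².
For a solid circular section, d ≥ √(4A/π) = 36.28 mm.
Elongation limit: A ≥ PL/(Eδ_allow) = 154000·1420/(120000·1.2) = 1519 mm² ⇒ d ≥ 43.97 mm.
The elongation limit governs.

44.0 mm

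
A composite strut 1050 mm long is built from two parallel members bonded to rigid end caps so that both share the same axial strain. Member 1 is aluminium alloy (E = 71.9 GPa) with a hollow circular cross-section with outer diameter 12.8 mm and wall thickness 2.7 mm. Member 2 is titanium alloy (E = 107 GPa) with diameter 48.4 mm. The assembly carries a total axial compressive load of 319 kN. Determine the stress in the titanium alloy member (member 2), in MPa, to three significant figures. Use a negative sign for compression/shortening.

-168 MPa

A_1 = 85.67 mm².
A_2 = 1840 mm².
Equal strain + equilibrium ⇒ each member carries load in proportion to AE: A₁E₁ = 6160000 N, A₂E₂ = 196900000 N, ΣAE = 203000000 N.
σ₂ = P·E₂/ΣAE = -319000·107000/203000000 = -168.1 MPa.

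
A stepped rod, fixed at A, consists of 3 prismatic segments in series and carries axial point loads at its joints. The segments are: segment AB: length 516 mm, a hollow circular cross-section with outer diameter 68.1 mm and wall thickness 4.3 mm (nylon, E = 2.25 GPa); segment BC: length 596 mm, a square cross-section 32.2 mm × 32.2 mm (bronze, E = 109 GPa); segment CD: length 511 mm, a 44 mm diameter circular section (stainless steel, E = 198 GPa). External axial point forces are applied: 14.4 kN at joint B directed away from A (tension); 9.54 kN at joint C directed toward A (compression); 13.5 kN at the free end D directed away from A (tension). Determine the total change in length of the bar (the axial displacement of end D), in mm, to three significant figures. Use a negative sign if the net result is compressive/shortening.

4.93 mm

Internal axial forces (sectioning from the free end, tension +): N_CD = 13.5 kN, N_BC = 3.96 kN, N_AB = 18.36 kN.
A_AB = 861.9 mm².
A_BC = 1037 mm².
A_CD = 1521 mm².
δ_AB = 18360·516/(861.9·2250) = 4.885 mm
δ_BC = 3960·596/(1037·109000) = 0.02088 mm
δ_CD = 13500·511/(1521·198000) = 0.02291 mm
δ = Σδ_i = 4.929 mm.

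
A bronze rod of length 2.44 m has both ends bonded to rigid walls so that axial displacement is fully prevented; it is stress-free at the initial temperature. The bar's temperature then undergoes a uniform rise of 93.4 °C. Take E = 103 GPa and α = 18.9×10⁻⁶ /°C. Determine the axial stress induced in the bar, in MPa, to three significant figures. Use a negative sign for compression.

-182 MPa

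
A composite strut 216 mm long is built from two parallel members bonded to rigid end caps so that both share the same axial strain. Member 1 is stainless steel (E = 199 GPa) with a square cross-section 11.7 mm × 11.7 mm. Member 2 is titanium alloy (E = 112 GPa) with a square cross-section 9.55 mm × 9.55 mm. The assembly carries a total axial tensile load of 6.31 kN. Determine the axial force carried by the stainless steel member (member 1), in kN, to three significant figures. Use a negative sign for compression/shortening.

A_1 = 136.9 mm².
A_2 = 91.2 mm².
Equal strain + equilibrium ⇒ each member carries load in proportion to AE: A₁E₁ = 27240000 N, A₂E₂ = 10210000 N, ΣAE = 37460000 N.
F₁ = P·A₁E₁/ΣAE = 6310·27240000/37460000 = 4589 N.

4.59 kN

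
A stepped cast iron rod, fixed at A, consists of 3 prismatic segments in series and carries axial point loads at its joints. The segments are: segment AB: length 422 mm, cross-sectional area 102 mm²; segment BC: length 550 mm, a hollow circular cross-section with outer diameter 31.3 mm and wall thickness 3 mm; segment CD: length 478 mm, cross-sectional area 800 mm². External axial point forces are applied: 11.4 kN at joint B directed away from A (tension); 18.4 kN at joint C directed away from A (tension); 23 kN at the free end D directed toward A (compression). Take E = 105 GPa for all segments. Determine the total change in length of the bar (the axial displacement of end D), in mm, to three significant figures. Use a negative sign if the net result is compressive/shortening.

Internal axial forces (sectioning from the free end, tension +): N_CD = -23 kN, N_BC = -4.6 kN, N_AB = 6.8 kN.
A_BC = 266.7 mm².
δ_AB = 6800·422/(102·105000) = 0.2679 mm
δ_BC = -4600·550/(266.7·105000) = -0.09034 mm
δ_CD = -23000·478/(800·105000) = -0.1309 mm
δ = Σδ_i = 0.04672 mm.

0.0467 mm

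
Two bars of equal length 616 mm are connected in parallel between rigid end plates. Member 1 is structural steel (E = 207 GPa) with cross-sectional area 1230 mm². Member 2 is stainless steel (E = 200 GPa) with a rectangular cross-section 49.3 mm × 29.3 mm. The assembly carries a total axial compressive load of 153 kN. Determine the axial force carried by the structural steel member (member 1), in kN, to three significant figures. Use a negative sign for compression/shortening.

-71.7 kN

A_2 = 1444 mm².
Equal strain + equilibrium ⇒ each member carries load in proportion to AE: A₁E₁ = 254600000 N, A₂E₂ = 288900000 N, ΣAE = 543500000 N.
F₁ = P·A₁E₁/ΣAE = -153000·254600000/543500000 = -71670 N.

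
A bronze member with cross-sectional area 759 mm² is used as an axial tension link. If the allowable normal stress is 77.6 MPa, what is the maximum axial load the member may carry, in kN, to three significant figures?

P_max = σ_allow · A = 77.6 · 759 = 58900 N = 58.9 kN.

58.9 kN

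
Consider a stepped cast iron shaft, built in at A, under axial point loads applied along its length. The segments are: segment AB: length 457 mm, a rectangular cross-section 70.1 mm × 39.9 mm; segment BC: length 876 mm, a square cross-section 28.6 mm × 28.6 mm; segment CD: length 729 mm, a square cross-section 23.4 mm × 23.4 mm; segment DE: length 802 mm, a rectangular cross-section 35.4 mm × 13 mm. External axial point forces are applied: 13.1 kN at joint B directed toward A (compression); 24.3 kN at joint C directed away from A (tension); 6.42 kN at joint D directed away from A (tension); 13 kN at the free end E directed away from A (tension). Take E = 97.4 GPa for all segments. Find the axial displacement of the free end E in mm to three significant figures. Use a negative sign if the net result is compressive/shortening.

Internal axial forces (sectioning from the free end, tension +): N_DE = 13 kN, N_CD = 19.42 kN, N_BC = 43.72 kN, N_AB = 30.62 kN.
A_AB = 2797 mm².
A_BC = 818 mm².
A_CD = 547.6 mm².
A_DE = 460.2 mm².
δ_AB = 30620·457/(2797·97400) = 0.05137 mm
δ_BC = 43720·876/(818·97400) = 0.4807 mm
δ_CD = 19420·729/(547.6·97400) = 0.2655 mm
δ_DE = 13000·802/(460.2·97400) = 0.2326 mm
δ = Σδ_i = 1.03 mm.

1.03 mm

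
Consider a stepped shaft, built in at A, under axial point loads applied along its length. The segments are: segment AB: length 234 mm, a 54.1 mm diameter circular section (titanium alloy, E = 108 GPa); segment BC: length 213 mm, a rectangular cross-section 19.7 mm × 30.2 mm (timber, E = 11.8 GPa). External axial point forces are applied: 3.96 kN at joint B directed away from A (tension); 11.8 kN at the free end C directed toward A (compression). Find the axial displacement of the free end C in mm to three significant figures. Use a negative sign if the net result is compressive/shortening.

-0.365 mm

Internal axial forces (sectioning from the free end, tension +): N_BC = -11.8 kN, N_AB = -7.84 kN.
A_AB = 2299 mm².
A_BC = 594.9 mm².
δ_AB = -7840·234/(2299·108000) = -0.00739 mm
δ_BC = -11800·213/(594.9·11800) = -0.358 mm
δ = Σδ_i = -0.3654 mm.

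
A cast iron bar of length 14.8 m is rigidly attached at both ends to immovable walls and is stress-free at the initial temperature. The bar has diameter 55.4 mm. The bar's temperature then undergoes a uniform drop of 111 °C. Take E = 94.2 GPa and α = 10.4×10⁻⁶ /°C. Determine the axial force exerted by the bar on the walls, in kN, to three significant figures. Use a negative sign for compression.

Free thermal expansion αLΔT = 10.4e-6 · 14800 · -111 = -17.09 mm.
The walls impose strain ε = −(-17.09)/14800 = 1.1544e-03; σ = Eε = 94200 · 1.1544e-03 = 108.7 MPa.
Wall reaction R = σ·A = 108.7·2411 = 262100 N = 262.1 kN.

262 kN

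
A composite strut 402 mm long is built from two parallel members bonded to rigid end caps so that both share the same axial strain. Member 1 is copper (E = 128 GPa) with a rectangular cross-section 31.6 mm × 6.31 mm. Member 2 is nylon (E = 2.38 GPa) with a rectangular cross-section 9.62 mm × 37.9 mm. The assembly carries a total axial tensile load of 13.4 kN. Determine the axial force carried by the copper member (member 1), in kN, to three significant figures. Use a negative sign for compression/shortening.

13.0 kN

A_1 = 199.4 mm².
A_2 = 364.6 mm².
Equal strain + equilibrium ⇒ each member carries load in proportion to AE: A₁E₁ = 25520000 N, A₂E₂ = 867700 N, ΣAE = 26390000 N.
F₁ = P·A₁E₁/ΣAE = 13400·25520000/26390000 = 12960 N.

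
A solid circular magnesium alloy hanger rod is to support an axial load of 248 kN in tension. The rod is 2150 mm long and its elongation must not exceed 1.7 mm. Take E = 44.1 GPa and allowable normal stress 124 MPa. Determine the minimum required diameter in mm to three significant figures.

Required area A ≥ P/σ_allow = 248000/124 = 2000 mm².
For a solid circular section, d ≥ √(4A/π) = 50.46 mm.
Elongation limit: A ≥ PL/(Eδ_allow) = 248000·2150/(44100·1.7) = 7112 mm² ⇒ d ≥ 95.16 mm.
The elongation limit governs.

95.2 mm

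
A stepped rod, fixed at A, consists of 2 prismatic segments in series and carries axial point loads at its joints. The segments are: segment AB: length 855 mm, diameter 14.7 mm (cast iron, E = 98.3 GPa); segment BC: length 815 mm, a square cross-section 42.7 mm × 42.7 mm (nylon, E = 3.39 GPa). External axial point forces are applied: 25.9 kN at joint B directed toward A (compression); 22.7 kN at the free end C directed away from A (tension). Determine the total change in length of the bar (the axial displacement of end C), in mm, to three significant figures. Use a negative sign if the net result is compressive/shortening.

Internal axial forces (sectioning from the free end, tension +): N_BC = 22.7 kN, N_AB = -3.2 kN.
A_AB = 169.7 mm².
A_BC = 1823 mm².
δ_AB = -3200·855/(169.7·98300) = -0.164 mm
δ_BC = 22700·815/(1823·3390) = 2.993 mm
δ = Σδ_i = 2.829 mm.

2.83 mm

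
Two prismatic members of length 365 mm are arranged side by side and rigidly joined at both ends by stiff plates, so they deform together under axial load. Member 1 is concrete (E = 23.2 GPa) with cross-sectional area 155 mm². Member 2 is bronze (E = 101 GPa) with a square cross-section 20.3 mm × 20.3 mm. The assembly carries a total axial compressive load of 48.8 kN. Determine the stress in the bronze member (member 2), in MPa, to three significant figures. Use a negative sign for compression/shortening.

-109 MPa

A_2 = 412.1 mm².
Equal strain + equilibrium ⇒ each member carries load in proportion to AE: A₁E₁ = 3596000 N, A₂E₂ = 41620000 N, ΣAE = 45220000 N.
σ₂ = P·E₂/ΣAE = -48800·101000/45220000 = -109 MPa.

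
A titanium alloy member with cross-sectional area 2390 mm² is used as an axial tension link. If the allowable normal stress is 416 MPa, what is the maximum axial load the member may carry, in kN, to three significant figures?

994 kN

P_max = σ_allow · A = 416 · 2390 = 994200 N = 994.2 kN.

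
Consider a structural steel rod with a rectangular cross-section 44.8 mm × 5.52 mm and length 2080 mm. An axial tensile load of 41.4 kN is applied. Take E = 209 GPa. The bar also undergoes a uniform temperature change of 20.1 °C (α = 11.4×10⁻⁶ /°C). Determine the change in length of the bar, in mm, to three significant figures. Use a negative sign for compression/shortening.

A = 247.3 mm².
δ_mech = NL/(AE) = 41400·2080/(247.3·209000) = 1.666 mm.
δ_thermal = αLΔT = 11.4e-6·2080·20.1 = 0.4766 mm.
δ = δ_mech + δ_thermal = 2.143 mm.

2.14 mm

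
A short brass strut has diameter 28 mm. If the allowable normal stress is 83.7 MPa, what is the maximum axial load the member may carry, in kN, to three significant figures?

A = 615.8 mm².
P_max = σ_allow · A = 83.7 · 615.8 = 51540 N = 51.54 kN.

51.5 kN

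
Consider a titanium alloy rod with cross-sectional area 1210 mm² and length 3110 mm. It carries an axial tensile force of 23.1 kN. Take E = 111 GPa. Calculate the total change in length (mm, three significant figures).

0.535 mm

δ_mech = NL/(AE) = 23100·3110/(1210·111000) = 0.5349 mm.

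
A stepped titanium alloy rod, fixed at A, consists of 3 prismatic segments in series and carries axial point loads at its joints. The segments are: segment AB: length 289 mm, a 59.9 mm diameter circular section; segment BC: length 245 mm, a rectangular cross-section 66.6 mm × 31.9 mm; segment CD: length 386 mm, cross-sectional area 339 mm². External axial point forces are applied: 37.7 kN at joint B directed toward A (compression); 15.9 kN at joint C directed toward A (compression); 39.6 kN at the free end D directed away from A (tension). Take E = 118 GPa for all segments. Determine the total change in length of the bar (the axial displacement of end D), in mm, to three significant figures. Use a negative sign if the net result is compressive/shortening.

0.393 mm

Internal axial forces (sectioning from the free end, tension +): N_CD = 39.6 kN, N_BC = 23.7 kN, N_AB = -14 kN.
A_AB = 2818 mm².
A_BC = 2125 mm².
δ_AB = -14000·289/(2818·118000) = -0.01217 mm
δ_BC = 23700·245/(2125·118000) = 0.02316 mm
δ_CD = 39600·386/(339·118000) = 0.3821 mm
δ = Σδ_i = 0.3931 mm.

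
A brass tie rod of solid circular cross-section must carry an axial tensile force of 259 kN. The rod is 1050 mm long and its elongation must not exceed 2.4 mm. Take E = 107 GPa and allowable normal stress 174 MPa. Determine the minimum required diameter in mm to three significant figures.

43.5 mm

Required area A ≥ P/σ_allow = 259000/174 = 1489 mm².
For a solid circular section, d ≥ √(4A/π) = 43.53 mm.
Elongation limit: A ≥ PL/(Eδ_allow) = 259000·1050/(107000·2.4) = 1059 mm² ⇒ d ≥ 36.72 mm.
The stress limit governs.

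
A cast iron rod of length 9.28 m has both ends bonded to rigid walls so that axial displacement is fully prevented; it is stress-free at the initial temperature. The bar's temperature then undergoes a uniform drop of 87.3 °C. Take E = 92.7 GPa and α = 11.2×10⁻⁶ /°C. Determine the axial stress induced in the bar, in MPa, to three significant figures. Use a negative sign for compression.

90.6 MPa

Free thermal expansion αLΔT = 11.2e-6 · 9280 · -87.3 = -9.074 mm.
The walls impose strain ε = −(-9.074)/9280 = 9.7776e-04; σ = Eε = 92700 · 9.7776e-04 = 90.64 MPa.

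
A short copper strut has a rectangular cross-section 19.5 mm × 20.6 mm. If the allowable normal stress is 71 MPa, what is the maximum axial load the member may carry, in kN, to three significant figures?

28.5 kN

A = 401.7 mm².
P_max = σ_allow · A = 71 · 401.7 = 28520 N = 28.52 kN.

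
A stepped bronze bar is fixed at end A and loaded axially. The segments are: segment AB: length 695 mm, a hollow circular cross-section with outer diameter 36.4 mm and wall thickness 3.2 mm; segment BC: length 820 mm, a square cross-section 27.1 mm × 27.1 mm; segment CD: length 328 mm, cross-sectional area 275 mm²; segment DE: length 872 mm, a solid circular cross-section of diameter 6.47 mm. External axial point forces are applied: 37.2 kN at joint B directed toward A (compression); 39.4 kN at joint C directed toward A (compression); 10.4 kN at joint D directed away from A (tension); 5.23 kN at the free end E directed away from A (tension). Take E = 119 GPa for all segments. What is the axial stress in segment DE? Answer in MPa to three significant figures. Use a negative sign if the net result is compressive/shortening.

159 MPa

Internal axial forces (sectioning from the free end, tension +): N_DE = 5.23 kN, N_CD = 15.63 kN, N_BC = -23.77 kN, N_AB = -60.97 kN.
A_DE = 32.88 mm².
σ_DE = N_DE/A_DE = 5230/32.88 = 159.1 MPa.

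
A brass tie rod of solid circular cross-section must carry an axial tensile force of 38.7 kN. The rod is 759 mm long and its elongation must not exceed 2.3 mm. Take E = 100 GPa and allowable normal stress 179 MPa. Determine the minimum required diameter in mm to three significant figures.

16.6 mm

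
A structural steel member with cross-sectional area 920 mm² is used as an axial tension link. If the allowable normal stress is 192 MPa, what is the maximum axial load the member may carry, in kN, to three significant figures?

177 kN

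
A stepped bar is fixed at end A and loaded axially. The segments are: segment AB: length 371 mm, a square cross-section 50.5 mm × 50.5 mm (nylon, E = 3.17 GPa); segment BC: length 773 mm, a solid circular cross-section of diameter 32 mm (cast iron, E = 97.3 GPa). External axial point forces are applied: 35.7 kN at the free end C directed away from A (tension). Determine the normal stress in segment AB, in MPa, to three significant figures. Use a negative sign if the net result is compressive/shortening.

14.0 MPa

Internal axial forces (sectioning from the free end, tension +): N_BC = 35.7 kN, N_AB = 35.7 kN.
A_AB = 2550 mm².
σ_AB = N_AB/A_AB = 35700/2550 = 14 MPa.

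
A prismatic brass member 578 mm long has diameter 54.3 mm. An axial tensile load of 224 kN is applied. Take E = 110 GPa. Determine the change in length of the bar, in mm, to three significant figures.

A = 2316 mm².
δ_mech = NL/(AE) = 224000·578/(2316·110000) = 0.5083 mm.

0.508 mm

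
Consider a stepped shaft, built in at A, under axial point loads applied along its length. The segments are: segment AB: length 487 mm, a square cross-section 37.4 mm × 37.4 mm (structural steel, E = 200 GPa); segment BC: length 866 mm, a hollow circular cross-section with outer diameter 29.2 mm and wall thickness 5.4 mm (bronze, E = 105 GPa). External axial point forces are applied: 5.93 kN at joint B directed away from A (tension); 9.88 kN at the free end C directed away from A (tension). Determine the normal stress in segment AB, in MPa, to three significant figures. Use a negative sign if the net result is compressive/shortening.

Internal axial forces (sectioning from the free end, tension +): N_BC = 9.88 kN, N_AB = 15.81 kN.
A_AB = 1399 mm².
σ_AB = N_AB/A_AB = 15810/1399 = 11.3 MPa.

11.3 MPa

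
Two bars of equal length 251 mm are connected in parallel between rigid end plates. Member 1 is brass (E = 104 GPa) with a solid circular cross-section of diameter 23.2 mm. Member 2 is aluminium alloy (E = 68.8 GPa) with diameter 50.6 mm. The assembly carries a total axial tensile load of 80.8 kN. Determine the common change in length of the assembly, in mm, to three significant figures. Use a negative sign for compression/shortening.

0.111 mm

A_1 = 422.7 mm².
A_2 = 2011 mm².
Equal strain + equilibrium ⇒ each member carries load in proportion to AE: A₁E₁ = 43960000 N, A₂E₂ = 138400000 N, ΣAE = 182300000 N.
δ = PL/ΣAE = 80800·251/182300000 = 0.1112 mm.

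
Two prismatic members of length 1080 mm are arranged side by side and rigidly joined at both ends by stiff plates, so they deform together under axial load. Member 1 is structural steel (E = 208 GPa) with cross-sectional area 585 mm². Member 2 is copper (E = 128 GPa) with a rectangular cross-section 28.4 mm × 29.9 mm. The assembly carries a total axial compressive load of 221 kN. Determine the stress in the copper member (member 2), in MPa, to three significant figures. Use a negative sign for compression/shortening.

A_2 = 849.2 mm².
Equal strain + equilibrium ⇒ each member carries load in proportion to AE: A₁E₁ = 121700000 N, A₂E₂ = 108700000 N, ΣAE = 230400000 N.
σ₂ = P·E₂/ΣAE = -221000·128000/230400000 = -122.8 MPa.

-123 MPa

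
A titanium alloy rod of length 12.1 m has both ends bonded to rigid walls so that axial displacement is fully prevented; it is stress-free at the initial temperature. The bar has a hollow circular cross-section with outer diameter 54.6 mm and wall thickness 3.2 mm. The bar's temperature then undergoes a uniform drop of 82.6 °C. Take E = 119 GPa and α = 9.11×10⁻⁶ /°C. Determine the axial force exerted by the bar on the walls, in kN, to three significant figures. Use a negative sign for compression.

Free thermal expansion αLΔT = 9.11e-6 · 12100 · -82.6 = -9.105 mm.
The walls impose strain ε = −(-9.105)/12100 = 7.5249e-04; σ = Eε = 119000 · 7.5249e-04 = 89.55 MPa.
Wall reaction R = σ·A = 89.55·516.7 = 46270 N = 46.27 kN.

46.3 kN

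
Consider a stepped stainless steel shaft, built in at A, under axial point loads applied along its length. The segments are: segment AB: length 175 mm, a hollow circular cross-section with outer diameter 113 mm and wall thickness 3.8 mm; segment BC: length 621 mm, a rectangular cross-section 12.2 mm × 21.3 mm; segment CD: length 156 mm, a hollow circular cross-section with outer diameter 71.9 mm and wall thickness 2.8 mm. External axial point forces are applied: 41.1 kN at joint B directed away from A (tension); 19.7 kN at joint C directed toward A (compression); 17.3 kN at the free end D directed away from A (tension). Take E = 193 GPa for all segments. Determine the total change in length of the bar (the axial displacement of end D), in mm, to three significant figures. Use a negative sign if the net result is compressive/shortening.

0.0202 mm

Internal axial forces (sectioning from the free end, tension +): N_CD = 17.3 kN, N_BC = -2.4 kN, N_AB = 38.7 kN.
A_AB = 1304 mm².
A_BC = 259.9 mm².
A_CD = 607.8 mm².
δ_AB = 38700·175/(1304·193000) = 0.02692 mm
δ_BC = -2400·621/(259.9·193000) = -0.02972 mm
δ_CD = 17300·156/(607.8·193000) = 0.02301 mm
δ = Σδ_i = 0.02021 mm.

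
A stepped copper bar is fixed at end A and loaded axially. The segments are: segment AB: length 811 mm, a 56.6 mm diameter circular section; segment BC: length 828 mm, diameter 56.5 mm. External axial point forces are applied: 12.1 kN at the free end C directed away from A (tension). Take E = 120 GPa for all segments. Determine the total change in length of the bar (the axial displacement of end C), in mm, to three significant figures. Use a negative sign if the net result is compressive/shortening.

0.0658 mm

Internal axial forces (sectioning from the free end, tension +): N_BC = 12.1 kN, N_AB = 12.1 kN.
A_AB = 2516 mm².
A_BC = 2507 mm².
δ_AB = 12100·811/(2516·120000) = 0.0325 mm
δ_BC = 12100·828/(2507·120000) = 0.0333 mm
δ = Σδ_i = 0.0658 mm.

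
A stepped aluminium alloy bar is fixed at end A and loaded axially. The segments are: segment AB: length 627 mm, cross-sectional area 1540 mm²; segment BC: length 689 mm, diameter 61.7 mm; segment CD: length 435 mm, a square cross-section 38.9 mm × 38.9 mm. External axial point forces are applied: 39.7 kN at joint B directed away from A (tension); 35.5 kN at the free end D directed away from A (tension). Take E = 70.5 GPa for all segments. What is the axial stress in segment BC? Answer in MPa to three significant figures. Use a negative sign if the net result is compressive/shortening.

11.9 MPa

Internal axial forces (sectioning from the free end, tension +): N_CD = 35.5 kN, N_BC = 35.5 kN, N_AB = 75.2 kN.
A_BC = 2990 mm².
σ_BC = N_BC/A_BC = 35500/2990 = 11.87 MPa.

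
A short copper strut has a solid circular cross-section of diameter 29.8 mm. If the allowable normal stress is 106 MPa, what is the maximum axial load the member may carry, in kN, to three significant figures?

A = 697.5 mm².
P_max = σ_allow · A = 106 · 697.5 = 73930 N = 73.93 kN.

73.9 kN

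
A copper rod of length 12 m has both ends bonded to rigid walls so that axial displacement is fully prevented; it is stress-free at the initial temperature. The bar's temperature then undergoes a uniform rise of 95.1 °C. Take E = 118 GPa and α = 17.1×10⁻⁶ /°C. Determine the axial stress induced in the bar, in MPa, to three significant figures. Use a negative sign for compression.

Free thermal expansion αLΔT = 17.1e-6 · 12000 · 95.1 = 19.51 mm.
The walls impose strain ε = −(19.51)/12000 = -1.6262e-03; σ = Eε = 118000 · -1.6262e-03 = -191.9 MPa.

-192 MPa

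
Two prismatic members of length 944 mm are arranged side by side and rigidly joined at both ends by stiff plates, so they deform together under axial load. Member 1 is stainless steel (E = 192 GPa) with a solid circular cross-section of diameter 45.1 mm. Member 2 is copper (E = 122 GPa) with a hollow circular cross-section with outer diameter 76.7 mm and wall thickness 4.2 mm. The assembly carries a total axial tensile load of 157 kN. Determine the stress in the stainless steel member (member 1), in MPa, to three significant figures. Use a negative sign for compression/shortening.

A_1 = 1598 mm².
A_2 = 956.6 mm².
Equal strain + equilibrium ⇒ each member carries load in proportion to AE: A₁E₁ = 306700000 N, A₂E₂ = 116700000 N, ΣAE = 423400000 N.
σ₁ = P·E₁/ΣAE = 157000·192000/423400000 = 71.19 MPa.

71.2 MPa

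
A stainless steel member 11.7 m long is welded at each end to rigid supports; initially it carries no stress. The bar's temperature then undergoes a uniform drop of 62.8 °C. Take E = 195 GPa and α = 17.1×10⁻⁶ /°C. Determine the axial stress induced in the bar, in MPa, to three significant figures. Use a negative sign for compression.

Free thermal expansion αLΔT = 17.1e-6 · 11700 · -62.8 = -12.56 mm.
The walls impose strain ε = −(-12.56)/11700 = 1.0739e-03; σ = Eε = 195000 · 1.0739e-03 = 209.4 MPa.

209 MPa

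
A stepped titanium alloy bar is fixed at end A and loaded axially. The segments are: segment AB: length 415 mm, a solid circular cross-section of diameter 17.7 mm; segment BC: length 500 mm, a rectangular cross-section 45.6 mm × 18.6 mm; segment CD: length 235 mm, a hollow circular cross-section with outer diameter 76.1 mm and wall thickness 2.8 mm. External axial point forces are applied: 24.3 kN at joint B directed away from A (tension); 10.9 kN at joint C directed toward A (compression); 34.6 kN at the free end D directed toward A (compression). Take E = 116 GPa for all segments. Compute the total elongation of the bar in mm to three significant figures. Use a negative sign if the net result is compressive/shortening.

-0.648 mm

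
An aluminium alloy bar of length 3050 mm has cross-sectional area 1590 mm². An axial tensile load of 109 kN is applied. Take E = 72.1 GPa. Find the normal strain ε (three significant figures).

σ = N/A = 68.55 MPa; ε = σ/E = 68.55/72100 = 9.508e-04.

9.51e-04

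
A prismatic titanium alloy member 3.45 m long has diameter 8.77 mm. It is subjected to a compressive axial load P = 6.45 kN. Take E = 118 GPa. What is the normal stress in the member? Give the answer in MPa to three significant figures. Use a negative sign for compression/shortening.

-107 MPa

A = 60.41 mm².
σ = N/A = -6450/60.41 = -106.8 MPa.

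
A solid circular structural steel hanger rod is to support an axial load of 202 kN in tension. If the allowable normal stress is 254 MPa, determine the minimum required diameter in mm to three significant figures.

Required area A ≥ P/σ_allow = 202000/254 = 795.3 mm².
For a solid circular section, d ≥ √(4A/π) = 31.82 mm.

31.8 mm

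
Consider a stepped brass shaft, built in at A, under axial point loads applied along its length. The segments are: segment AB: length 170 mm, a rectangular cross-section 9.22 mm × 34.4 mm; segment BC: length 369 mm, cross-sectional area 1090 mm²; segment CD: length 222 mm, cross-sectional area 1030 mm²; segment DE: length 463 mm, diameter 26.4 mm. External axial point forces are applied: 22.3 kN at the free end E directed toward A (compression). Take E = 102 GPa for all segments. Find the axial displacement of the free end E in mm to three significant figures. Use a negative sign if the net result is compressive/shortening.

-0.423 mm

Internal axial forces (sectioning from the free end, tension +): N_DE = -22.3 kN, N_CD = -22.3 kN, N_BC = -22.3 kN, N_AB = -22.3 kN.
A_AB = 317.2 mm².
A_DE = 547.4 mm².
δ_AB = -22300·170/(317.2·102000) = -0.1172 mm
δ_BC = -22300·369/(1090·102000) = -0.07401 mm
δ_CD = -22300·222/(1030·102000) = -0.04712 mm
δ_DE = -22300·463/(547.4·102000) = -0.1849 mm
δ = Σδ_i = -0.4232 mm.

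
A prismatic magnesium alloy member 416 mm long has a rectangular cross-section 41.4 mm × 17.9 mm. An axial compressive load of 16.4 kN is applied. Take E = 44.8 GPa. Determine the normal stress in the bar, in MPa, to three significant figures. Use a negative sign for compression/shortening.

A = 741.1 mm².
σ = N/A = -16400/741.1 = -22.13 MPa.

-22.1 MPa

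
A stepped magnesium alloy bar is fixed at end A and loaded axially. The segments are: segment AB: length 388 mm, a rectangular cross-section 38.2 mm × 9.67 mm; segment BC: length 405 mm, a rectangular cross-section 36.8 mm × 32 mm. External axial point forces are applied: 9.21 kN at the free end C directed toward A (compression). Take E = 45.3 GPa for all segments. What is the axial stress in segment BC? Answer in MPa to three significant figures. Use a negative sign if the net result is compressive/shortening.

Internal axial forces (sectioning from the free end, tension +): N_BC = -9.21 kN, N_AB = -9.21 kN.
A_BC = 1178 mm².
σ_BC = N_BC/A_BC = -9210/1178 = -7.821 MPa.

-7.82 MPa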